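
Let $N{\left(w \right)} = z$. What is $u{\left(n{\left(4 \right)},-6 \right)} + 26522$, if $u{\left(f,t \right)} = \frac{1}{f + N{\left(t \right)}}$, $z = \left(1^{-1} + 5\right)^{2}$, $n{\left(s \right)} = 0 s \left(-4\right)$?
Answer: $\frac{954793}{36} \approx 26522.0$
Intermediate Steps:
$n{\left(s \right)} = 0$ ($n{\left(s \right)} = 0 \left(-4\right) = 0$)
$z = 36$ ($z = \left(1 + 5\right)^{2} = 6^{2} = 36$)
$N{\left(w \right)} = 36$
$u{\left(f,t \right)} = \frac{1}{36 + f}$ ($u{\left(f,t \right)} = \frac{1}{f + 36} = \frac{1}{36 + f}$)
$u{\left(n{\left(4 \right)},-6 \right)} + 26522 = \frac{1}{36 + 0} + 26522 = \frac{1}{36} + 26522 = \frac{954793}{36}$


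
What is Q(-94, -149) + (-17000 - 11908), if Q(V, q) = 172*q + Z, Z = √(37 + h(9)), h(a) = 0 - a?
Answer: -54536 + 2*√7 ≈ -54531.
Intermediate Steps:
h(a) = -a
Z = 2*√7 (Z = √(37 - 1*9) = √(37 - 9) = √28 = 2*√7 ≈ 5.2915)
Q(V, q) = 2*√7 + 172*q (Q(V, q) = 172*q + 2*√7 = 2*√7 + 172*q)
Q(-94, -149) + (-17000 - 11908) = (2*√7 + 172*(-149)) + (-17000 - 11908) = (2*√7 - 25628) - 28908 = (-25628 + 2*√7) - 28908 = -54536 + 2*√7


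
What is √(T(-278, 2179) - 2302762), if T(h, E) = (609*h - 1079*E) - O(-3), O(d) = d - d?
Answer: I*√4823205 ≈ 2196.2*I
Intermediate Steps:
O(d) = 0
T(h, E) = -1079*E + 609*h (T(h, E) = (609*h - 1079*E) - 1*0 = (-1079*E + 609*h) + 0 = -1079*E + 609*h)
√(T(-278, 2179) - 2302762) = √((-1079*2179 + 609*(-278)) - 2302762) = √((-2351141 - 169302) - 2302762) = √(-2520443 - 2302762) = √(-4823205) = I*√4823205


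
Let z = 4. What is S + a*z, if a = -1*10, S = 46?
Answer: 6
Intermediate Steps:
a = -10
S + a*z = 46 - 10*4 = 46 - 40 = 6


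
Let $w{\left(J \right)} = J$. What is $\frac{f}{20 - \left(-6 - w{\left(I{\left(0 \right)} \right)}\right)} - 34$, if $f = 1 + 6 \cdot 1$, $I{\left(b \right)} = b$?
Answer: $- \frac{877}{26} \approx -33.731$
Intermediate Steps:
$f = 7$ ($f = 1 + 6 = 7$)
$\frac{f}{20 - \left(-6 - w{\left(I{\left(0 \right)} \right)}\right)} - 34 = \frac{7}{20 + \left(\left(0 + 8\right) - 2\right)} - 34 = \frac{7}{20 + \left(8 - 2\right)} - 34 = \frac{7}{20 + 6} - 34 = \frac{7}{26} - 34 = - \frac{877}{26}$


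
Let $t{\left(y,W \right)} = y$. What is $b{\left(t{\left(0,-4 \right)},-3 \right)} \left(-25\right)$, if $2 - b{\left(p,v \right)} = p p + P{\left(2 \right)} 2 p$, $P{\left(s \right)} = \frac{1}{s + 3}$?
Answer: $-50$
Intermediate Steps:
$P{\left(s \right)} = \frac{1}{3 + s}$
$b{\left(p,v \right)} = 2 - p^{2} - \frac{2 p}{5}$ ($b{\left(p,v \right)} = 2 - \left(p p + \frac{1}{3 + 2} \cdot 2 p\right) = 2 - \left(p^{2} + \frac{1}{5} \cdot 2 p\right) = 2 - \left(p^{2} + \frac{2 p}{5}\right) = 2 - p^{2} - \frac{2 p}{5}$)
$b{\left(t{\left(0,-4 \right)},-3 \right)} \left(-25\right) = \left(2 - 0^{2} - 0\right) \left(-25\right) = \left(2 - 0 + 0\right) \left(-25\right) = \left(2 + 0 + 0\right) \left(-25\right) = 2 \left(-25\right) = -50$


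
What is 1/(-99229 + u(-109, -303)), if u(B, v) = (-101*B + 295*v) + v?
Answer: -1/177908 ≈ -5.6209e-6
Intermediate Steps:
u(B, v) = -101*B + 296*v
1/(-99229 + u(-109, -303)) = 1/(-99229 + (-101*(-109) + 296*(-303))) = 1/(-99229 + (11009 - 89688)) = 1/(-99229 - 78679) = 1/(-177908) = -1/177908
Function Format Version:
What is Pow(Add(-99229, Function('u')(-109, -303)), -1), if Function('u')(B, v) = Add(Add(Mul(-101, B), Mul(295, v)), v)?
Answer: Rational(-1, 177908) ≈ -5.6209e-6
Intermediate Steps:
Function('u')(B, v) = Add(Mul(-101, B), Mul(296, v))
Pow(Add(-99229, Function('u')(-109, -303)), -1) = Pow(Add(-99229, Add(Mul(-101, -109), Mul(296, -303))), -1) = Pow(Add(-99229, Add(11009, -89688)), -1) = Pow(Add(-99229, -78679), -1) = Pow(-177908, -1) = Rational(-1, 177908)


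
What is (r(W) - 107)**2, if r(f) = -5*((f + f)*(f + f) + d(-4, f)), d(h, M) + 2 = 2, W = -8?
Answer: 1923769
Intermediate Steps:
d(h, M) = 0 (d(h, M) = -2 + 2 = 0)
r(f) = -20*f**2 (r(f) = -5*((f + f)*(f + f) + 0) = -5*((2*f)*(2*f) + 0) = -5*(4*f**2 + 0) = -20*f**2)
(r(W) - 107)**2 = (-20*(-8)**2 - 107)**2 = (-20*64 - 107)**2 = (-1280 - 107)**2 = (-1387)**2 = 1923769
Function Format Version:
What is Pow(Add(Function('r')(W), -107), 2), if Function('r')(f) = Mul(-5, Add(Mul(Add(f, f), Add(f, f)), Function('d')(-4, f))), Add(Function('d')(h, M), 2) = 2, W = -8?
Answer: 1923769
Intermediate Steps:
Function('d')(h, M) = 0 (Function('d')(h, M) = Add(-2, 2) = 0)
Function('r')(f) = Mul(-20, Pow(f, 2)) (Function('r')(f) = Mul(-5, Add(Mul(Add(f, f), Add(f, f)), 0)) = Mul(-5, Add(Mul(Mul(2, f), Mul(2, f)), 0)) = Mul(-5, Add(Mul(4, Pow(f, 2)), 0)) = Mul(-5, Mul(4, Pow(f, 2))) = Mul(-20, Pow(f, 2)))
Pow(Add(Function('r')(W), -107), 2) = Pow(Add(Mul(-20, Pow(-8, 2)), -107), 2) = Pow(Add(Mul(-20, 64), -107), 2) = Pow(Add(-1280, -107), 2) = Pow(-1387, 2) = 1923769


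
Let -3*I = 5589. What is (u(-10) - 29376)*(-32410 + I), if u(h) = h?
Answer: 1007146378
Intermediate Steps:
I = -1863 (I = -1/3*5589 = -1863)
(u(-10) - 29376)*(-32410 + I) = (-10 - 29376)*(-32410 - 1863) = -29386*(-34273) = 1007146378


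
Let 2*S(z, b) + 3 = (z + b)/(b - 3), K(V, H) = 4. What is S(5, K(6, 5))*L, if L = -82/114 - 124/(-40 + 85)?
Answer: -2971/285 ≈ -10.425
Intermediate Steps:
S(z, b) = -3/2 + (b + z)/(2*(-3 + b)) (S(z, b) = -3/2 + ((z + b)/(b - 3))/2 = -3/2 + ((b + z)/(-3 + b))/2 = -3/2 + (b + z)/(2*(-3 + b)))
L = -2971/855 (L = -82*1/114 - 124/45 = -41/57 - 124*1/45 = -41/57 - 124/45 = -2971/855 ≈ -3.4749)
S(5, K(6, 5))*L = ((9 + 5 - 2*4)/(2*(-3 + 4)))*(-2971/855) = ((½)*(9 + 5 - 8)/1)*(-2971/855) = ((½)*1*6)*(-2971/855) = 3*(-2971/855) = -2971/285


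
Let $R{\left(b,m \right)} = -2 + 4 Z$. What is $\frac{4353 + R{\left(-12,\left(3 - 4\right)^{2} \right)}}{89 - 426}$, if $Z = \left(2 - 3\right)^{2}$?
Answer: $- \frac{4355}{337} \approx -12.923$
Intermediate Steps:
$Z = 1$ ($Z = \left(-1\right)^{2} = 1$)
$R{\left(b,m \right)} = 2$ ($R{\left(b,m \right)} = -2 + 4 \cdot 1 = -2 + 4 = 2$)
$\frac{4353 + R{\left(-12,\left(3 - 4\right)^{2} \right)}}{89 - 426} = \frac{4353 + 2}{89 - 426} = \frac{4355}{-337} = 4355 \left(- \frac{1}{337}\right) = - \frac{4355}{337}$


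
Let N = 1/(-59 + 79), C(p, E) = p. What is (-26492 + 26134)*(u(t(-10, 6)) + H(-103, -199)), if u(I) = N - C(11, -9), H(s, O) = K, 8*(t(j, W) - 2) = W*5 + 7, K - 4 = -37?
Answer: 157341/10 ≈ 15734.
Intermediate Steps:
K = -33 (K = 4 - 37 = -33)
N = 1/20 ≈ 0.050000
t(j, W) = 23/8 + 5*W/8 (t(j, W) = 2 + (W*5 + 7)/8 = 2 + (5*W + 7)/8 = 2 + (7 + 5*W)/8 = 2 + (7/8 + 5*W/8) = 23/8 + 5*W/8)
H(s, O) = -33
u(I) = -219/20 (u(I) = 1/20 - 1*11 = 1/20 - 11 = -219/20)
(-26492 + 26134)*(u(t(-10, 6)) + H(-103, -199)) = (-26492 + 26134)*(-219/20 - 33) = -358*(-879/20) = 157341/10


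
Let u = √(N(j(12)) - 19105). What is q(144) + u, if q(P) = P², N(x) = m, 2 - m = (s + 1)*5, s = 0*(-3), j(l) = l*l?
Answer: 20736 + 2*I*√4777 ≈ 20736.0 + 138.23*I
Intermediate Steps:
j(l) = l²
s = 0
m = -3 (m = 2 - (0 + 1)*5 = 2 - 5 = -3)
N(x) = -3
u = 2*I*√4777 (u = √(-3 - 19105) = √(-19108) = 2*I*√4777 ≈ 138.23*I)
q(144) + u = 144² + 2*I*√4777 = 20736 + 2*I*√4777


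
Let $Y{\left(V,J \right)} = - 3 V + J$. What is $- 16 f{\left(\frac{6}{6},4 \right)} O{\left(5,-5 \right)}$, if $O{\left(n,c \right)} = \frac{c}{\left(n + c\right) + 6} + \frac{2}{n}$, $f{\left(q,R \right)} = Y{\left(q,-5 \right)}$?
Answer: $- \frac{832}{15} \approx -55.467$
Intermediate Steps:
$Y{\left(V,J \right)} = J - 3 V$
$f{\left(q,R \right)} = -5 - 3 q$
$O{\left(n,c \right)} = \frac{2}{n} + \frac{c}{6 + c + n}$ ($O{\left(n,c \right)} = \frac{c}{\left(c + n\right) + 6} + \frac{2}{n} = \frac{c}{6 + c + n} + \frac{2}{n} = \frac{2}{n} + \frac{c}{6 + c + n}$)
$- 16 f{\left(\frac{6}{6},4 \right)} O{\left(5,-5 \right)} = - 16 \left(-5 - 3 \cdot \frac{6}{6}\right) \frac{12 + 2 \left(-5\right) + 2 \cdot 5 - 25}{5 \left(6 - 5 + 5\right)} = - 16 \left(-5 - 3 \cdot 6 \cdot \frac{1}{6}\right) \frac{12 - 10 + 10 - 25}{5 \cdot 6} = - 16 \left(-5 - 3\right) \frac{1}{5} \cdot \frac{1}{6} \left(-13\right) = - 16 \left(-5 - 3\right) \left(- \frac{13}{30}\right) = \left(-16\right) \left(-8\right) \left(- \frac{13}{30}\right) = 128 \left(- \frac{13}{30}\right) = - \frac{832}{15}$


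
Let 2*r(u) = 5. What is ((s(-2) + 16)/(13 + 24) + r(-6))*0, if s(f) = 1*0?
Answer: 0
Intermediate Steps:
r(u) = 5/2 (r(u) = (½)*5 = 5/2)
s(f) = 0
((s(-2) + 16)/(13 + 24) + r(-6))*0 = ((0 + 16)/(13 + 24) + 5/2)*0 = (16/37 + 5/2)*0 = (217/74)*0 = 0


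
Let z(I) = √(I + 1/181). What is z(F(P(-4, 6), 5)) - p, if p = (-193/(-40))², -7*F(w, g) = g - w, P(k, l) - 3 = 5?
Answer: -37249/1600 + 5*√27874/1267 ≈ -22.622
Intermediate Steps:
P(k, l) = 8 (P(k, l) = 3 + 5 = 8)
F(w, g) = -g/7 + w/7 (F(w, g) = -(g - w)/7 = -g/7 + w/7)
z(I) = √(1/181 + I) (z(I) = √(I + 1/181) = √(1/181 + I))
p = 37249/1600 (p = (-193*(-1/40))² = (193/40)² = 37249/1600 ≈ 23.281)
z(F(P(-4, 6), 5)) - p = √(181 + 32761*(-⅐*5 + (⅐)*8))/181 - 1*37249/1600 = √(181 + 32761*(-5/7 + 8/7))/181 - 37249/1600 = √(181 + 32761*(3/7))/181 - 37249/1600 = √(181 + 98283/7)/181 - 37249/1600 = √(99550/7)/181 - 37249/1600 = (5*√27874/7)/181 - 37249/1600 = 5*√27874/1267 - 37249/1600 = -37249/1600 + 5*√27874/1267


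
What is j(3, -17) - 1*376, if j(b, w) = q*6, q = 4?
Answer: -352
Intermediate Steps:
j(b, w) = 24 (j(b, w) = 4*6 = 24)
j(3, -17) - 1*376 = 24 - 1*376 = 24 - 376 = -352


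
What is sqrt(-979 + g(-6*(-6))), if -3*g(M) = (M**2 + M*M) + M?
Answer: I*sqrt(1855) ≈ 43.07*I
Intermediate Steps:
g(M) = -2*M**2/3 - M/3 (g(M) = -((M**2 + M*M) + M)/3 = -((M**2 + M**2) + M)/3 = -(2*M**2 + M)/3 = -(M + 2*M**2)/3 = -2*M**2/3 - M/3)
sqrt(-979 + g(-6*(-6))) = sqrt(-979 - (-6*(-6))*(1 + 2*(-6*(-6)))/3) = sqrt(-979 - 1/3*36*(1 + 2*36)) = sqrt(-979 - 1/3*36*(1 + 72)) = sqrt(-979 - 1/3*36*73) = sqrt(-979 - 876) = sqrt(-1855) = I*sqrt(1855)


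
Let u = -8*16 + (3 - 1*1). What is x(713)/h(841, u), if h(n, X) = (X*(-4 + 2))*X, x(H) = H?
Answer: -713/31752 ≈ -0.022455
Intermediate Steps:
u = -126 (u = -128 + (3 - 1) = -128 + 2 = -126)
h(n, X) = -2*X² (h(n, X) = (X*(-2))*X = (-2*X)*X = -2*X²)
x(713)/h(841, u) = 713/((-2*(-126)²)) = 713/((-2*15876)) = 713/(-31752) = 713*(-1/31752) = -713/31752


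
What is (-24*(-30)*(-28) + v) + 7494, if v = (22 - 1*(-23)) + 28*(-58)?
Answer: -14245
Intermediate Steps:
v = -1579 (v = (22 + 23) - 1624 = 45 - 1624 = -1579)
(-24*(-30)*(-28) + v) + 7494 = (-24*(-30)*(-28) - 1579) + 7494 = (720*(-28) - 1579) + 7494 = (-20160 - 1579) + 7494 = -21739 + 7494 = -14245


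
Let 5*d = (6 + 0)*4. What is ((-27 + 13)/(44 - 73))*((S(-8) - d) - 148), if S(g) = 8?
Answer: -10136/145 ≈ -69.903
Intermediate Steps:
d = 24/5 (d = ((6 + 0)*4)/5 = (6*4)/5 = (⅕)*24 = 24/5 ≈ 4.8000)
((-27 + 13)/(44 - 73))*((S(-8) - d) - 148) = ((-27 + 13)/(44 - 73))*((8 - 1*24/5) - 148) = (-14/(-29))*((8 - 24/5) - 148) = (-14*(-1/29))*(16/5 - 148) = (14/29)*(-724/5) = -10136/145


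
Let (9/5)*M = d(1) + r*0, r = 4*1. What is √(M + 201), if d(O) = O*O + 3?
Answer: √1829/3 ≈ 14.256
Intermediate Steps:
r = 4
d(O) = 3 + O² (d(O) = O² + 3 = 3 + O²)
M = 20/9 (M = 5*((3 + 1²) + 4*0)/9 = 5*((3 + 1) + 0)/9 = 5*(4 + 0)/9 = (5/9)*4 = 20/9 ≈ 2.2222)
√(M + 201) = √(20/9 + 201) = √(1829/9) = √1829/3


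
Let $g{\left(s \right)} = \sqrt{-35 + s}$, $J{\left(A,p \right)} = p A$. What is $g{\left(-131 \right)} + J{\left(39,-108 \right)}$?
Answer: $-4212 + i \sqrt{166} \approx -4212.0 + 12.884 i$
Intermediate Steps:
$J{\left(A,p \right)} = A p$
$g{\left(-131 \right)} + J{\left(39,-108 \right)} = \sqrt{-35 - 131} + 39 \left(-108\right) = \sqrt{-166} - 4212 = i \sqrt{166} - 4212 = -4212 + i \sqrt{166}$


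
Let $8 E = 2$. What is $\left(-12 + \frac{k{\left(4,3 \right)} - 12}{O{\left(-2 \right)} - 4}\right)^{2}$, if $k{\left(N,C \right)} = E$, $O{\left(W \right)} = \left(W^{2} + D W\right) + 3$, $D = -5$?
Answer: $\frac{450241}{2704} \approx 166.51$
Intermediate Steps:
$O{\left(W \right)} = 3 + W^{2} - 5 W$ ($O{\left(W \right)} = \left(W^{2} - 5 W\right) + 3 = 3 + W^{2} - 5 W$)
$E = \frac{1}{4}$ ($E = \frac{1}{8} \cdot 2 = \frac{1}{4} \approx 0.25$)
$k{\left(N,C \right)} = \frac{1}{4}$
$\left(-12 + \frac{k{\left(4,3 \right)} - 12}{O{\left(-2 \right)} - 4}\right)^{2} = \left(-12 + \frac{\frac{1}{4} - 12}{\left(3 + \left(-2\right)^{2} - -10\right) - 4}\right)^{2} = \left(-12 - \frac{47}{4 \left(\left(3 + 4 + 10\right) - 4\right)}\right)^{2} = \left(-12 - \frac{47}{4 \left(17 - 4\right)}\right)^{2} = \left(-12 - \frac{47}{4 \cdot 13}\right)^{2} = \left(-12 - \frac{47}{52}\right)^{2} = \left(- \frac{671}{52}\right)^{2} = \frac{450241}{2704}$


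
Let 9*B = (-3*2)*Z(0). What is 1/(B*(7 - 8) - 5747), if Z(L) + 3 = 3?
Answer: -1/5747 ≈ -0.00017400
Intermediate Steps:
Z(L) = 0 (Z(L) = -3 + 3 = 0)
B = 0 (B = (-3*2*0)/9 = (-6*0)/9 = (⅑)*0 = 0)
1/(B*(7 - 8) - 5747) = 1/(0*(7 - 8) - 5747) = 1/(0*(-1) - 5747) = 1/(0 - 5747) = 1/(-5747) = -1/5747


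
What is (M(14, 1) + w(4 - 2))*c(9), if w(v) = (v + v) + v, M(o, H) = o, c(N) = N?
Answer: 180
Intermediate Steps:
w(v) = 3*v (w(v) = 2*v + v = 3*v)
(M(14, 1) + w(4 - 2))*c(9) = (14 + 3*(4 - 2))*9 = (14 + 3*2)*9 = (14 + 6)*9 = 20*9 = 180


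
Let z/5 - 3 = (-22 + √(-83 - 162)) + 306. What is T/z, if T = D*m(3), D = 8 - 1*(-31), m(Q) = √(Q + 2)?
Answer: -13*I/3934 + 533*√5/19670 ≈ 0.060591 - 0.0033045*I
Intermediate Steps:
m(Q) = √(2 + Q)
D = 39 (D = 8 + 31 = 39)
z = 1435 + 35*I*√5 (z = 15 + 5*((-22 + √(-83 - 162)) + 306) = 15 + 5*((-22 + √(-245)) + 306) = 15 + 5*((-22 + 7*I*√5) + 306) = 15 + 5*(284 + 7*I*√5) = 15 + (1420 + 35*I*√5) = 1435 + 35*I*√5 ≈ 1435.0 + 78.262*I)
T = 39*√5 (T = 39*√(2 + 3) = 39*√5 ≈ 87.207)
T/z = (39*√5)/(1435 + 35*I*√5) = 39*√5/(1435 + 35*I*√5)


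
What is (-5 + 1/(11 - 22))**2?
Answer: 3136/121 ≈ 25.917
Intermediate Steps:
(-5 + 1/(11 - 22))**2 = (-5 + 1/(-11))**2 = (-5 - 1/11)**2 = (-56/11)**2 = 3136/121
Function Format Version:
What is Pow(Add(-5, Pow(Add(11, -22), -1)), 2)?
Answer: Rational(3136, 121) ≈ 25.917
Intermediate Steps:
Pow(Add(-5, Pow(Add(11, -22), -1)), 2) = Pow(Add(-5, Pow(-11, -1)), 2) = Pow(Add(-5, Rational(-1, 11)), 2) = Pow(Rational(-56, 11), 2) = Rational(3136, 121)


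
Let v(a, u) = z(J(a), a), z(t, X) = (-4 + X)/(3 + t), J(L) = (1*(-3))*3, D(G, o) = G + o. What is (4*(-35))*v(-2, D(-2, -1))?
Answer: -140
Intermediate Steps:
J(L) = -9 (J(L) = -3*3 = -9)
z(t, X) = (-4 + X)/(3 + t)
v(a, u) = ⅔ - a/6 (v(a, u) = (-4 + a)/(3 - 9) = (-4 + a)/(-6) = -(-4 + a)/6 = ⅔ - a/6)
(4*(-35))*v(-2, D(-2, -1)) = (4*(-35))*(⅔ - ⅙*(-2)) = -140*(⅔ + ⅓) = -140*1 = -140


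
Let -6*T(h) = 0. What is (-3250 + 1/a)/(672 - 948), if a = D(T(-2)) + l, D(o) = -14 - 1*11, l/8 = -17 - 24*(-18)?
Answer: 3569583/303140 ≈ 11.775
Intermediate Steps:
T(h) = 0 (T(h) = -⅙*0 = 0)
l = 3320 (l = 8*(-17 - 24*(-18)) = 8*(-17 + 432) = 8*415 = 3320)
D(o) = -25 (D(o) = -14 - 11 = -25)
a = 3295 (a = -25 + 3320 = 3295)
(-3250 + 1/a)/(672 - 948) = (-3250 + 1/3295)/(672 - 948) = (-3250 + 1/3295)/(-276) = -10708749/3295*(-1/276) = 3569583/303140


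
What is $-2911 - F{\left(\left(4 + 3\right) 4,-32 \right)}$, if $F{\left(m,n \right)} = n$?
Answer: $-2879$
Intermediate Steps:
$-2911 - F{\left(\left(4 + 3\right) 4,-32 \right)} = -2911 - -32 = -2911 + 32 = -2879$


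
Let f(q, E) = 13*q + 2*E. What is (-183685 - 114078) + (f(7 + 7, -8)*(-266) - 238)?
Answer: -342157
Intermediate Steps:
f(q, E) = 2*E + 13*q
(-183685 - 114078) + (f(7 + 7, -8)*(-266) - 238) = (-183685 - 114078) + ((2*(-8) + 13*(7 + 7))*(-266) - 238) = -297763 + ((-16 + 13*14)*(-266) - 238) = -297763 + ((-16 + 182)*(-266) - 238) = -297763 + (166*(-266) - 238) = -297763 + (-44156 - 238) = -297763 - 44394 = -342157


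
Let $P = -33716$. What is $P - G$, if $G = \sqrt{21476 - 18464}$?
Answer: $-33716 - 2 \sqrt{753} \approx -33771.0$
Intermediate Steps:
$G = 2 \sqrt{753}$ ($G = \sqrt{3012} = 2 \sqrt{753} \approx 54.882$)
$P - G = -33716 - 2 \sqrt{753}$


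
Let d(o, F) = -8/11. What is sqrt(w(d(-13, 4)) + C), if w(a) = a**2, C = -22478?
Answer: 19*I*sqrt(7534)/11 ≈ 149.92*I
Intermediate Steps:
d(o, F) = -8/11 (d(o, F) = -8*1/11 = -8/11)
sqrt(w(d(-13, 4)) + C) = sqrt((-8/11)**2 - 22478) = sqrt(64/121 - 22478) = sqrt(-2719774/121) = 19*I*sqrt(7534)/11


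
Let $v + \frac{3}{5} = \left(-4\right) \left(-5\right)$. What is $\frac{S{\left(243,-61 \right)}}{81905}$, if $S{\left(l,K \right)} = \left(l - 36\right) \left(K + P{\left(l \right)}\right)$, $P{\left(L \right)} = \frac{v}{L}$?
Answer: $- \frac{1702414}{11057175} \approx -0.15396$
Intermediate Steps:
$v = \frac{97}{5}$ ($v = - \frac{3}{5} - -20 = - \frac{3}{5} + 20 = \frac{97}{5} \approx 19.4$)
$P{\left(L \right)} = \frac{97}{5 L}$
$S{\left(l,K \right)} = \left(-36 + l\right) \left(K + \frac{97}{5 l}\right)$ ($S{\left(l,K \right)} = \left(l - 36\right) \left(K + \frac{97}{5 l}\right) = \left(-36 + l\right) \left(K + \frac{97}{5 l}\right)$)
$\frac{S{\left(243,-61 \right)}}{81905} = \frac{\frac{97}{5} - -2196 - \frac{3492}{5 \cdot 243} - 14823}{81905} = \left(\frac{97}{5} + 2196 - \frac{388}{135} - 14823\right) \frac{1}{81905} = \left(- \frac{1702414}{135}\right) \frac{1}{81905} = - \frac{1702414}{11057175}$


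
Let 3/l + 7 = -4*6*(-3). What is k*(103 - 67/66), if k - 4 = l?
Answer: 1770253/4290 ≈ 412.65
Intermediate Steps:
l = 3/65 (l = 3/(-7 - 4*6*(-3)) = 3/(-7 - 24*(-3)) = 3/(-7 + 72) = 3/65 ≈ 0.046154)
k = 263/65 (k = 4 + 3/65 = 263/65 ≈ 4.0462)
k*(103 - 67/66) = 263*(103 - 67/66)/65 = (263/65)*(6731/66) = 1770253/4290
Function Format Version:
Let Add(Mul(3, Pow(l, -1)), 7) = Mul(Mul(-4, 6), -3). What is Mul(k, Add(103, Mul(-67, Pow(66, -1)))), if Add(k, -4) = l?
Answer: Rational(1770253, 4290) ≈ 412.65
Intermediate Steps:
l = Rational(3, 65) (l = Mul(3, Pow(Add(-7, Mul(Mul(-4, 6), -3)), -1)) = Mul(3, Pow(Add(-7, Mul(-24, -3)), -1)) = Mul(3, Pow(Add(-7, 72), -1)) = Mul(3, Pow(65, -1)) = Mul(3, Rational(1, 65)) = Rational(3, 65) ≈ 0.046154)
k = Rational(263, 65) (k = Add(4, Rational(3, 65)) = Rational(263, 65) ≈ 4.0462)
Mul(k, Add(103, Mul(-67, Pow(66, -1)))) = Mul(Rational(263, 65), Add(103, Mul(-67, Pow(66, -1)))) = Mul(Rational(263, 65), Add(103, Mul(-67, Rational(1, 66)))) = Mul(Rational(263, 65), Add(103, Rational(-67, 66))) = Mul(Rational(263, 65), Rational(6731, 66)) = Rational(1770253, 4290)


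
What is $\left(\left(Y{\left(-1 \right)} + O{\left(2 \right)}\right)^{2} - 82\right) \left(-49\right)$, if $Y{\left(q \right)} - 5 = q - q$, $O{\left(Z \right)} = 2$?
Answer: $1617$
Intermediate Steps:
$Y{\left(q \right)} = 5$ ($Y{\left(q \right)} = 5 + \left(q - q\right) = 5 + 0 = 5$)
$\left(\left(Y{\left(-1 \right)} + O{\left(2 \right)}\right)^{2} - 82\right) \left(-49\right) = \left(\left(5 + 2\right)^{2} - 82\right) \left(-49\right) = \left(7^{2} - 82\right) \left(-49\right) = \left(49 - 82\right) \left(-49\right) = \left(-33\right) \left(-49\right) = 1617$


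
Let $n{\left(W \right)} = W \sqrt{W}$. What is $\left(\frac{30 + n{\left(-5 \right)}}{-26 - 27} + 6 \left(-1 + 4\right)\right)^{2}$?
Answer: $\frac{853651}{2809} + \frac{9240 i \sqrt{5}}{2809} \approx 303.9 + 7.3554 i$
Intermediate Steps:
$n{\left(W \right)} = W^{\frac{3}{2}}$
$\left(\frac{30 + n{\left(-5 \right)}}{-26 - 27} + 6 \left(-1 + 4\right)\right)^{2} = \left(\frac{30 + \left(-5\right)^{\frac{3}{2}}}{-26 - 27} + 6 \left(-1 + 4\right)\right)^{2} = \left(\frac{30 - 5 i \sqrt{5}}{-53} + 6 \cdot 3\right)^{2} = \left(\left(30 - 5 i \sqrt{5}\right) \left(- \frac{1}{53}\right) + 18\right)^{2} = \left(\left(- \frac{30}{53} + \frac{5 i \sqrt{5}}{53}\right) + 18\right)^{2} = \left(\frac{924}{53} + \frac{5 i \sqrt{5}}{53}\right)^{2}$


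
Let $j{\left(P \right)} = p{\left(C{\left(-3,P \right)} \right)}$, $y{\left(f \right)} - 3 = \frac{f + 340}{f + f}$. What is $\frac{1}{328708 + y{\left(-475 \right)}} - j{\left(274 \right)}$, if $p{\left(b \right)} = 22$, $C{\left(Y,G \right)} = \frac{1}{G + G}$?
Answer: $- \frac{1374012384}{62455117} \approx -22.0$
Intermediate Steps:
$y{\left(f \right)} = 3 + \frac{340 + f}{2 f}$ ($y{\left(f \right)} = 3 + \frac{f + 340}{f + f} = 3 + \frac{340 + f}{2 f}$)
$C{\left(Y,G \right)} = \frac{1}{2 G}$
$j{\left(P \right)} = 22$
$\frac{1}{328708 + y{\left(-475 \right)}} - j{\left(274 \right)} = \frac{1}{328708 + \left(\frac{7}{2} + \frac{170}{-475}\right)} - 22 = \frac{1}{328708 + \left(\frac{7}{2} + 170 \left(- \frac{1}{475}\right)\right)} - 22 = \frac{1}{328708 + \left(\frac{7}{2} - \frac{34}{95}\right)} - 22 = \frac{1}{328708 + \frac{597}{190}} - 22 = \frac{1}{\frac{62455117}{190}} - 22 = \frac{190}{62455117} - 22 = - \frac{1374012384}{62455117}$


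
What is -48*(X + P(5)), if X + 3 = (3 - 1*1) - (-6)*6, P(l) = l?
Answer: -1920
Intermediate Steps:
X = 35 (X = -3 + ((3 - 1*1) - (-6)*6) = -3 + ((3 - 1) - 1*(-36)) = -3 + (2 + 36) = -3 + 38 = 35)
-48*(X + P(5)) = -48*(35 + 5) = -48*40 = -1920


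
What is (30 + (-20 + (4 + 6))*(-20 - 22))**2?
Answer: 202500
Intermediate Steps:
(30 + (-20 + (4 + 6))*(-20 - 22))**2 = (30 + (-20 + 10)*(-42))**2 = (30 - 10*(-42))**2 = (30 + 420)**2 = 450**2 = 202500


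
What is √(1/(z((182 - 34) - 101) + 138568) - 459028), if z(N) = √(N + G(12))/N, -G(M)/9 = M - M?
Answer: √(-2989509819441 - 459028*√47)/√(6512696 + √47) ≈ 677.52*I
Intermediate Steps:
G(M) = 0 (G(M) = -9*(M - M) = -9*0 = 0)
z(N) = N^(-½) (z(N) = √(N + 0)/N = √N/N = N^(-½))
√(1/(z((182 - 34) - 101) + 138568) - 459028) = √(1/(((182 - 34) - 101)^(-½) + 138568) - 459028) = √(1/((148 - 101)^(-½) + 138568) - 459028) = √(1/(47^(-½) + 138568) - 459028) = √(1/(√47/47 + 138568) - 459028) = √(1/(138568 + √47/47) - 459028) = √(-459028 + 1/(138568 + √47/47))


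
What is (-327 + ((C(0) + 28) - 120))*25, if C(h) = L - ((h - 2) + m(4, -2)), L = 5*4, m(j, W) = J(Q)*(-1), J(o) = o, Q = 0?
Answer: -9925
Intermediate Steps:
m(j, W) = 0 (m(j, W) = 0*(-1) = 0)
L = 20
C(h) = 22 - h (C(h) = 20 - ((h - 2) + 0) = 20 - ((-2 + h) + 0) = 20 - (-2 + h) = 20 + (2 - h) = 22 - h)
(-327 + ((C(0) + 28) - 120))*25 = (-327 + (((22 - 1*0) + 28) - 120))*25 = (-327 + (((22 + 0) + 28) - 120))*25 = (-327 + ((22 + 28) - 120))*25 = (-327 + (50 - 120))*25 = (-327 - 70)*25 = -397*25 = -9925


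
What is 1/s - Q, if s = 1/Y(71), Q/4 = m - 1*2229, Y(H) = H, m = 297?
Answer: 7799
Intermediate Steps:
Q = -7728 (Q = 4*(297 - 1*2229) = 4*(297 - 2229) = 4*(-1932) = -7728)
s = 1/71 ≈ 0.014085
1/s - Q = 1/(1/71) - 1*(-7728) = 71 + 7728 = 7799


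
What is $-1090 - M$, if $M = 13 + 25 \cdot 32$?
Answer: $-1903$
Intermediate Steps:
$M = 813$ ($M = 13 + 800 = 813$)
$-1090 - M = -1090 - 813 = -1903$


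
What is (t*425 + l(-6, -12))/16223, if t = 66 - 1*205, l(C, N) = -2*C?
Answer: -59063/16223 ≈ -3.6407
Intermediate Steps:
t = -139 (t = 66 - 205 = -139)
(t*425 + l(-6, -12))/16223 = (-139*425 - 2*(-6))/16223 = (-59075 + 12)*(1/16223) = -59063*1/16223 = -59063/16223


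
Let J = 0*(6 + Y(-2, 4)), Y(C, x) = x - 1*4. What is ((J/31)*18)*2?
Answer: 0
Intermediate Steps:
Y(C, x) = -4 + x (Y(C, x) = x - 4 = -4 + x)
J = 0 (J = 0*(6 + (-4 + 4)) = 0*(6 + 0) = 0*6 = 0)
((J/31)*18)*2 = ((0/31)*18)*2 = ((0*(1/31))*18)*2 = (0*18)*2 = 0*2 = 0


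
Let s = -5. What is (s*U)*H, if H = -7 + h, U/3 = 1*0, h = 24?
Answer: 0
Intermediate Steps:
U = 0 (U = 3*(1*0) = 3*0 = 0)
H = 17 (H = -7 + 24 = 17)
(s*U)*H = -5*0*17 = 0*17 = 0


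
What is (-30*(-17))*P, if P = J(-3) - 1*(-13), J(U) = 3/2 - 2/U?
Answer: 7735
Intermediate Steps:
J(U) = 3/2 - 2/U (J(U) = 3*(½) - 2/U = 3/2 - 2/U)
P = 91/6 (P = (3/2 - 2/(-3)) - 1*(-13) = (3/2 - 2*(-⅓)) + 13 = (3/2 + ⅔) + 13 = 13/6 + 13 = 91/6 ≈ 15.167)
(-30*(-17))*P = -30*(-17)*(91/6) = 510*(91/6) = 7735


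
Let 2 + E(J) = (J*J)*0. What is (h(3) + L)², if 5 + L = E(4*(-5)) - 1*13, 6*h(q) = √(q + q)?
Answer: (120 - √6)²/36 ≈ 383.84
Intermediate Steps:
E(J) = -2 (E(J) = -2 + (J*J)*0 = -2 + J²*0 = -2 + 0 = -2)
h(q) = √2*√q/6 (h(q) = √(q + q)/6 = √(2*q)/6 = (√2*√q)/6 = √2*√q/6)
L = -20 (L = -5 + (-2 - 1*13) = -5 + (-2 - 13) = -5 - 15 = -20)
(h(3) + L)² = (√2*√3/6 - 20)² = (√6/6 - 20)² = (-20 + √6/6)²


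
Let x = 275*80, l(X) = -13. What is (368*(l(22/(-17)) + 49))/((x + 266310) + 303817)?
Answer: 13248/592127 ≈ 0.022374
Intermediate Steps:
x = 22000
(368*(l(22/(-17)) + 49))/((x + 266310) + 303817) = (368*(-13 + 49))/((22000 + 266310) + 303817) = (368*36)/(288310 + 303817) = 13248/592127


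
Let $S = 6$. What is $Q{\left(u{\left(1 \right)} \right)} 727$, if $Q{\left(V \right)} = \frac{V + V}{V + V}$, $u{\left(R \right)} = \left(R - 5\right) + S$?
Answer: $727$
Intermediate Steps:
$u{\left(R \right)} = 1 + R$ ($u{\left(R \right)} = \left(R - 5\right) + 6 = \left(-5 + R\right) + 6 = 1 + R$)
$Q{\left(V \right)} = 1$ ($Q{\left(V \right)} = \frac{2 V}{2 V} = 2 V \frac{1}{2 V} = 1$)
$Q{\left(u{\left(1 \right)} \right)} 727 = 1 \cdot 727 = 727$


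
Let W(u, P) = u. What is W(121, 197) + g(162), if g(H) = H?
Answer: 283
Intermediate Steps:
W(121, 197) + g(162) = 121 + 162 = 283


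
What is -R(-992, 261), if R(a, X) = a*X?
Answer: 258912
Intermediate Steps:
R(a, X) = X*a
-R(-992, 261) = -261*(-992) = -1*(-258912) = 258912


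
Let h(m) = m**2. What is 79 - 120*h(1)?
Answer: -41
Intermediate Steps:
79 - 120*h(1) = 79 - 120*1**2 = 79 - 120*1 = 79 - 120 = -41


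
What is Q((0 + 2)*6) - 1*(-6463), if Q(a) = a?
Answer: 6475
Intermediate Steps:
Q((0 + 2)*6) - 1*(-6463) = (0 + 2)*6 - 1*(-6463) = 2*6 + 6463 = 12 + 6463 = 6475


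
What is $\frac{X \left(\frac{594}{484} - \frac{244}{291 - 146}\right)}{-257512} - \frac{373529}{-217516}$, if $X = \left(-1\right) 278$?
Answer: $\frac{2949543225069}{1718090450120} \approx 1.7168$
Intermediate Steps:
$X = -278$
$\frac{X \left(\frac{594}{484} - \frac{244}{291 - 146}\right)}{-257512} - \frac{373529}{-217516} = \frac{\left(-278\right) \left(\frac{594}{484} - \frac{244}{291 - 146}\right)}{-257512} - \frac{373529}{-217516} = - 278 \left(594 \cdot \frac{1}{484} - \frac{244}{291 - 146}\right) \left(- \frac{1}{257512}\right) - - \frac{28733}{16732} = - 278 \left(\frac{27}{22} - \frac{244}{145}\right) \left(- \frac{1}{257512}\right) + \frac{28733}{16732} = \left(-278\right) \left(- \frac{1453}{3190}\right) \left(- \frac{1}{257512}\right) + \frac{28733}{16732} = \frac{201967}{1595} \left(- \frac{1}{257512}\right) + \frac{28733}{16732} = - \frac{201967}{410731640} + \frac{28733}{16732} = \frac{2949543225069}{1718090450120}$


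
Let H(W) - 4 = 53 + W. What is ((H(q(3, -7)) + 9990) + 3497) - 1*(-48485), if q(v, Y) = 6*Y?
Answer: 61987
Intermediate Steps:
H(W) = 57 + W (H(W) = 4 + (53 + W) = 57 + W)
((H(q(3, -7)) + 9990) + 3497) - 1*(-48485) = (((57 + 6*(-7)) + 9990) + 3497) - 1*(-48485) = (((57 - 42) + 9990) + 3497) + 48485 = ((15 + 9990) + 3497) + 48485 = (10005 + 3497) + 48485 = 13502 + 48485 = 61987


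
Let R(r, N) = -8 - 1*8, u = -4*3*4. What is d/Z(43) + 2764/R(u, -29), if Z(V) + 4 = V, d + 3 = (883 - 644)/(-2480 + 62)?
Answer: -32596327/188604 ≈ -172.83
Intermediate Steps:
u = -48 (u = -12*4 = -48)
R(r, N) = -16 (R(r, N) = -8 - 8 = -16)
d = -7493/2418 (d = -3 + (883 - 644)/(-2480 + 62) = -3 + 239/(-2418) = -3 + 239*(-1/2418) = -3 - 239/2418 = -7493/2418 ≈ -3.0988)
Z(V) = -4 + V
d/Z(43) + 2764/R(u, -29) = -7493/(2418*(-4 + 43)) + 2764/(-16) = -7493/2418/39 + 2764*(-1/16) = -7493/2418*1/39 - 691/4 = -7493/94302 - 691/4 = -32596327/188604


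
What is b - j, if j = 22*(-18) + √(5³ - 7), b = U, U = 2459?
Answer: 2855 - √118 ≈ 2844.1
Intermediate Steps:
b = 2459
j = -396 + √118 (j = -396 + √(125 - 7) = -396 + √118 ≈ -385.14)
b - j = 2459 - (-396 + √118) = 2459 + (396 - √118) = 2855 - √118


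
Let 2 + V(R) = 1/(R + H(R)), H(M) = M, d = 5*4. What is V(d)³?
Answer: -493039/64000 ≈ -7.7037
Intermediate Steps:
d = 20
V(R) = -2 + 1/(2*R) (V(R) = -2 + 1/(R + R) = -2 + 1/(2*R))
V(d)³ = (-2 + (½)/20)³ = (-2 + (½)*(1/20))³ = (-2 + 1/40)³ = (-79/40)³ = -493039/64000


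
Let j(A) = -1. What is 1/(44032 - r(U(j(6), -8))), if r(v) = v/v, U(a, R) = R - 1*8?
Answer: 1/44031 ≈ 2.2711e-5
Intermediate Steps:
U(a, R) = -8 + R (U(a, R) = R - 8 = -8 + R)
r(v) = 1
1/(44032 - r(U(j(6), -8))) = 1/(44032 - 1*1) = 1/(44032 - 1) = 1/44031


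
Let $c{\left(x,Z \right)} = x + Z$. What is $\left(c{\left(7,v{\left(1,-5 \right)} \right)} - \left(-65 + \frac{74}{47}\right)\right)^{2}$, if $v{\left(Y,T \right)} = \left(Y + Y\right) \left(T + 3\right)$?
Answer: $\frac{9746884}{2209} \approx 4412.4$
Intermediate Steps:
$v{\left(Y,T \right)} = 2 Y \left(3 + T\right)$
$c{\left(x,Z \right)} = Z + x$
$\left(c{\left(7,v{\left(1,-5 \right)} \right)} - \left(-65 + \frac{74}{47}\right)\right)^{2} = \left(\left(2 \cdot 1 \left(3 - 5\right) + 7\right) - \left(-65 + \frac{74}{47}\right)\right)^{2} = \left(\left(2 \cdot 1 \left(-2\right) + 7\right) + \left(\left(-74\right) \frac{1}{47} + 65\right)\right)^{2} = \left(\left(-4 + 7\right) + \left(- \frac{74}{47} + 65\right)\right)^{2} = \left(3 + \frac{2981}{47}\right)^{2} = \left(\frac{3122}{47}\right)^{2} = \frac{9746884}{2209}$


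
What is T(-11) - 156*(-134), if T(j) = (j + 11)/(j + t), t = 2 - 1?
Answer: 20904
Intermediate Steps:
t = 1
T(j) = (11 + j)/(1 + j) (T(j) = (j + 11)/(j + 1) = (11 + j)/(1 + j))
T(-11) - 156*(-134) = (11 - 11)/(1 - 11) - 156*(-134) = 0/(-10) + 20904 = -⅒*0 + 20904 = 0 + 20904 = 20904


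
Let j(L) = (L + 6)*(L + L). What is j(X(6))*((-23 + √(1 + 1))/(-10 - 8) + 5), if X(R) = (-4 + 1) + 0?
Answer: -113 + √2 ≈ -111.59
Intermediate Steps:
X(R) = -3 (X(R) = -3 + 0 = -3)
j(L) = 2*L*(6 + L) (j(L) = (6 + L)*(2*L) = 2*L*(6 + L))
j(X(6))*((-23 + √(1 + 1))/(-10 - 8) + 5) = (2*(-3)*(6 - 3))*((-23 + √(1 + 1))/(-10 - 8) + 5) = (2*(-3)*3)*((-23 + √2)/(-18) + 5) = -18*((-23 + √2)*(-1/18) + 5) = -18*((23/18 - √2/18) + 5) = -18*(113/18 - √2/18) = -113 + √2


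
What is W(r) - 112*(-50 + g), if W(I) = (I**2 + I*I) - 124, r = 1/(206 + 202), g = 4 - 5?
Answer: 465100417/83232 ≈ 5588.0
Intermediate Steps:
g = -1
r = 1/408 ≈ 0.0024510
W(I) = -124 + 2*I**2 (W(I) = (I**2 + I**2) - 124 = 2*I**2 - 124 = -124 + 2*I**2)
W(r) - 112*(-50 + g) = (-124 + 2*(1/408)**2) - 112*(-50 - 1) = (-124 + 2*(1/166464)) - 112*(-51) = (-124 + 1/83232) - 1*(-5712) = -10320767/83232 + 5712 = 465100417/83232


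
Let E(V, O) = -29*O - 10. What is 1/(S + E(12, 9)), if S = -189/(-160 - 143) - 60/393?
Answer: -13231/3579368 ≈ -0.0036965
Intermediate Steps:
E(V, O) = -10 - 29*O
S = 6233/13231 (S = -189/(-303) - 60*1/393 = -189*(-1/303) - 20/131 = 63/101 - 20/131 = 6233/13231 ≈ 0.47109)
1/(S + E(12, 9)) = 1/(6233/13231 + (-10 - 29*9)) = 1/(6233/13231 + (-10 - 261)) = 1/(6233/13231 - 271) = 1/(-3579368/13231) = -13231/3579368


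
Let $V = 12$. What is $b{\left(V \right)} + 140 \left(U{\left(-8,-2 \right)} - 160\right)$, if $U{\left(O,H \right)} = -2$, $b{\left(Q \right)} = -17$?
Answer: $-22697$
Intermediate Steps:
$b{\left(V \right)} + 140 \left(U{\left(-8,-2 \right)} - 160\right) = -17 + 140 \left(-2 - 160\right) = -17 + 140 \left(-162\right) = -17 - 22680 = -22697$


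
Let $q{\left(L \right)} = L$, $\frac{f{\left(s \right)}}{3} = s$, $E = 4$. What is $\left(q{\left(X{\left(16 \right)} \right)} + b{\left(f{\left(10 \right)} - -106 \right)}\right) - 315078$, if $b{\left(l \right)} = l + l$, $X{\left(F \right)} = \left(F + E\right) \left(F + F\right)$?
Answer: $-314166$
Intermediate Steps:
$f{\left(s \right)} = 3 s$
$X{\left(F \right)} = 2 F \left(4 + F\right)$ ($X{\left(F \right)} = \left(F + 4\right) \left(F + F\right) = \left(4 + F\right) 2 F = 2 F \left(4 + F\right)$)
$b{\left(l \right)} = 2 l$
$\left(q{\left(X{\left(16 \right)} \right)} + b{\left(f{\left(10 \right)} - -106 \right)}\right) - 315078 = \left(2 \cdot 16 \left(4 + 16\right) + 2 \left(3 \cdot 10 - -106\right)\right) - 315078 = \left(2 \cdot 16 \cdot 20 + 2 \left(30 + 106\right)\right) - 315078 = \left(640 + 2 \cdot 136\right) - 315078 = \left(640 + 272\right) - 315078 = 912 - 315078 = -314166$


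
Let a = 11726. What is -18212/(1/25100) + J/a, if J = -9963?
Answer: -130736663443/286 ≈ -4.5712e+8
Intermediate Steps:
-18212/(1/25100) + J/a = -18212/(1/25100) - 9963/11726 = -18212/1/25100 - 9963*1/11726 = -18212*25100 - 243/286 = -457121200 - 243/286 = -130736663443/286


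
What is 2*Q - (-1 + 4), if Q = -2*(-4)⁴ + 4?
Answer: -1019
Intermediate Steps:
Q = -508 (Q = -2*256 + 4 = -512 + 4 = -508)
2*Q - (-1 + 4) = 2*(-508) - (-1 + 4) = -1016 - 1*3 = -1016 - 3 = -1019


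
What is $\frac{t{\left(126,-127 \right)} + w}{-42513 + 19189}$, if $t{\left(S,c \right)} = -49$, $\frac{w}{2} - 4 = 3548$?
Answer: $- \frac{415}{1372} \approx -0.30248$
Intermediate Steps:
$w = 7104$ ($w = 8 + 2 \cdot 3548 = 8 + 7096 = 7104$)
$\frac{t{\left(126,-127 \right)} + w}{-42513 + 19189} = \frac{-49 + 7104}{-42513 + 19189} = \frac{7055}{-23324} = 7055 \left(- \frac{1}{23324}\right) = - \frac{415}{1372}$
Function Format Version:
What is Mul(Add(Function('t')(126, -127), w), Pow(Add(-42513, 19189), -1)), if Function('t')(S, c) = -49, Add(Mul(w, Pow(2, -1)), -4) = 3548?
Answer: Rational(-415, 1372) ≈ -0.30248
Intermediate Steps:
w = 7104 (w = Add(8, Mul(2, 3548)) = Add(8, 7096) = 7104)
Mul(Add(Function('t')(126, -127), w), Pow(Add(-42513, 19189), -1)) = Mul(Add(-49, 7104), Pow(Add(-42513, 19189), -1)) = Mul(7055, Pow(-23324, -1)) = Mul(7055, Rational(-1, 23324)) = Rational(-415, 1372)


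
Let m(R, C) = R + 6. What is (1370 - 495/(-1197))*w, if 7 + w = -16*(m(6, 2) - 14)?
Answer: 4556625/133 ≈ 34260.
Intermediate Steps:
m(R, C) = 6 + R
w = 25 (w = -7 - 16*((6 + 6) - 14) = -7 - 16*(12 - 14) = -7 - 16*(-2) = -7 + 32 = 25)
(1370 - 495/(-1197))*w = (1370 - 495/(-1197))*25 = (1370 - 495*(-1/1197))*25 = (1370 + 55/133)*25 = (182265/133)*25 = 4556625/133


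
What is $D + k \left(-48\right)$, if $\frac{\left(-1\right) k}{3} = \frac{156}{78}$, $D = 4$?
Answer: $292$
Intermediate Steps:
$k = -6$ ($k = - 3 \cdot \frac{156}{78} = - 3 \cdot 156 \cdot \frac{1}{78} = \left(-3\right) 2 = -6$)
$D + k \left(-48\right) = 4 - -288 = 4 + 288 = 292$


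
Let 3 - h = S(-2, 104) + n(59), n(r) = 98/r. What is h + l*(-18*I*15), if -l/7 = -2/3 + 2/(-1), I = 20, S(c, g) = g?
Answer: -5953257/59 ≈ -1.0090e+5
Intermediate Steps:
l = 56/3 (l = -7*(-2/3 + 2/(-1)) = -7*(-2*⅓ + 2*(-1)) = -7*(-⅔ - 2) = -7*(-8/3) = 56/3 ≈ 18.667)
h = -6057/59 (h = 3 - (104 + 98/59) = 3 - 1*6234/59 = 3 - 6234/59 = -6057/59 ≈ -102.66)
h + l*(-18*I*15) = -6057/59 + 56*(-18*20*15)/3 = -6057/59 + 56*(-360*15)/3 = -6057/59 + (56/3)*(-5400) = -6057/59 - 100800 = -5953257/59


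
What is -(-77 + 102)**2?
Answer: -625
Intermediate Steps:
-(-77 + 102)**2 = -1*25**2 = -1*625 = -625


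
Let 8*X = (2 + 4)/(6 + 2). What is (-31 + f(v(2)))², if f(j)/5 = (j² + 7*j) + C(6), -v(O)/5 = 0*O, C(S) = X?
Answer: 954529/1024 ≈ 932.16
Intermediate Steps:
X = 3/32 (X = ((2 + 4)/(6 + 2))/8 = (6/8)/8 = (6*(⅛))/8 = (⅛)*(¾) = 3/32 ≈ 0.093750)
C(S) = 3/32
v(O) = 0 (v(O) = -0*O = -5*0 = 0)
f(j) = 15/32 + 5*j² + 35*j (f(j) = 5*((j² + 7*j) + 3/32) = 5*(3/32 + j² + 7*j) = 15/32 + 5*j² + 35*j)
(-31 + f(v(2)))² = (-31 + (15/32 + 5*0² + 35*0))² = (-31 + (15/32 + 5*0 + 0))² = (-31 + (15/32 + 0 + 0))² = (-31 + 15/32)² = (-977/32)² = 954529/1024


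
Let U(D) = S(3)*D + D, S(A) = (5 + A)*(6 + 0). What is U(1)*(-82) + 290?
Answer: -3728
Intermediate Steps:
S(A) = 30 + 6*A (S(A) = (5 + A)*6 = 30 + 6*A)
U(D) = 49*D (U(D) = (30 + 6*3)*D + D = (30 + 18)*D + D = 48*D + D = 49*D)
U(1)*(-82) + 290 = (49*1)*(-82) + 290 = 49*(-82) + 290 = -4018 + 290 = -3728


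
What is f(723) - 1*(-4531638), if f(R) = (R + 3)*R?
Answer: 5056536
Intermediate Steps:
f(R) = R*(3 + R) (f(R) = (3 + R)*R = R*(3 + R))
f(723) - 1*(-4531638) = 723*(3 + 723) - 1*(-4531638) = 723*726 + 4531638 = 524898 + 4531638 = 5056536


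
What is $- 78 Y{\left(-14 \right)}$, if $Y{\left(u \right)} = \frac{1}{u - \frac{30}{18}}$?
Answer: $\frac{234}{47} \approx 4.9787$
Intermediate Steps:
$Y{\left(u \right)} = \frac{1}{- \frac{5}{3} + u}$ ($Y{\left(u \right)} = \frac{1}{u - \frac{5}{3}} = \frac{1}{- \frac{5}{3} + u}$)
$- 78 Y{\left(-14 \right)} = - 78 \frac{3}{-5 + 3 \left(-14\right)} = - 78 \frac{3}{-5 - 42} = - 78 \frac{3}{-47} = - 78 \cdot 3 \left(- \frac{1}{47}\right) = \left(-78\right) \left(- \frac{3}{47}\right) = \frac{234}{47}$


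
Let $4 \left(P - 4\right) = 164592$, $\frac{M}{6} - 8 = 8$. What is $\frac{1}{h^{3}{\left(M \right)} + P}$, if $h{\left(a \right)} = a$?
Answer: $\frac{1}{925888} \approx 1.08 \cdot 10^{-6}$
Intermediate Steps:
$M = 96$ ($M = 48 + 6 \cdot 8 = 48 + 48 = 96$)
$P = 41152$ ($P = 4 + \frac{1}{4} \cdot 164592 = 4 + 41148 = 41152$)
$\frac{1}{h^{3}{\left(M \right)} + P} = \frac{1}{96^{3} + 41152} = \frac{1}{884736 + 41152} = \frac{1}{925888}$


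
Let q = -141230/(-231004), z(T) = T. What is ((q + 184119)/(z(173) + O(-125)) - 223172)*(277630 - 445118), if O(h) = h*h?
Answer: 17050312535191601648/456175149 ≈ 3.7377e+10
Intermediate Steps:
O(h) = h²
q = 70615/115502 (q = -141230*(-1/231004) = 70615/115502 ≈ 0.61137)
((q + 184119)/(z(173) + O(-125)) - 223172)*(277630 - 445118) = ((70615/115502 + 184119)/(173 + (-125)²) - 223172)*(277630 - 445118) = (21266183353/(115502*(173 + 15625)) - 223172)*(-167488) = ((21266183353/115502)/15798 - 223172)*(-167488) = ((21266183353/115502)*(1/15798) - 223172)*(-167488) = (21266183353/1824700596 - 223172)*(-167488) = -407200815227159/1824700596*(-167488) = 17050312535191601648/456175149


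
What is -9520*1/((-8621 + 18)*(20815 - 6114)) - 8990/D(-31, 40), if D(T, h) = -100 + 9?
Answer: 162427209470/1644145139 ≈ 98.791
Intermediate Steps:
D(T, h) = -91
-9520*1/((-8621 + 18)*(20815 - 6114)) - 8990/D(-31, 40) = -9520*1/((-8621 + 18)*(20815 - 6114)) - 8990/(-91) = -9520/(14701*(-8603)) - 8990*(-1/91) = -9520/(-126472703) + 8990/91 = -9520*(-1/126472703) + 8990/91 = 1360/18067529 + 8990/91 = 162427209470/1644145139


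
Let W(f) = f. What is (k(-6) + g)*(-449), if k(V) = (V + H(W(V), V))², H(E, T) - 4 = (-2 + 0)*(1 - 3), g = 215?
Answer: -98331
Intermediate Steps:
H(E, T) = 8 (H(E, T) = 4 + (-2 + 0)*(1 - 3) = 4 - 2*(-2) = 4 + 4 = 8)
k(V) = (8 + V)² (k(V) = (V + 8)² = (8 + V)²)
(k(-6) + g)*(-449) = ((8 - 6)² + 215)*(-449) = (2² + 215)*(-449) = (4 + 215)*(-449) = 219*(-449) = -98331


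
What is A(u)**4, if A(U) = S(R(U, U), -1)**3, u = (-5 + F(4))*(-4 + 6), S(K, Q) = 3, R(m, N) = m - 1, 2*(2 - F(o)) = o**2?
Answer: 531441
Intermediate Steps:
F(o) = 2 - o**2/2
R(m, N) = -1 + m
u = -22 (u = (-5 + (2 - 1/2*4**2))*(-4 + 6) = (-5 + (2 - 1/2*16))*2 = (-5 + (2 - 8))*2 = (-5 - 6)*2 = -11*2 = -22)
A(U) = 27 (A(U) = 3**3 = 27)
A(u)**4 = 27**4 = 531441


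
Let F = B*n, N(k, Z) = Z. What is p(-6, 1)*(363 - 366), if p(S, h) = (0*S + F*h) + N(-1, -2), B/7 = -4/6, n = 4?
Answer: 62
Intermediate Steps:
B = -14/3 (B = 7*(-4/6) = 7*(-4*⅙) = 7*(-⅔) = -14/3 ≈ -4.6667)
F = -56/3 (F = -14/3*4 = -56/3 ≈ -18.667)
p(S, h) = -2 - 56*h/3 (p(S, h) = (0*S - 56*h/3) - 2 = (0 - 56*h/3) - 2 = -56*h/3 - 2 = -2 - 56*h/3)
p(-6, 1)*(363 - 366) = (-2 - 56/3*1)*(363 - 366) = (-2 - 56/3)*(-3) = -62/3*(-3) = 62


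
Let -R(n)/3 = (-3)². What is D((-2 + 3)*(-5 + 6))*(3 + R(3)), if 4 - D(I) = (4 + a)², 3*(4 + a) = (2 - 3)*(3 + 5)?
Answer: 224/3 ≈ 74.667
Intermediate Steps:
a = -20/3 (a = -4 + ((2 - 3)*(3 + 5))/3 = -4 + (-1*8)/3 = -4 + (⅓)*(-8) = -4 - 8/3 = -20/3 ≈ -6.6667)
D(I) = -28/9 (D(I) = 4 - (4 - 20/3)² = 4 - (-8/3)² = 4 - 1*64/9 = 4 - 64/9 = -28/9)
R(n) = -27 (R(n) = -3*(-3)² = -3*9 = -27)
D((-2 + 3)*(-5 + 6))*(3 + R(3)) = -28*(3 - 27)/9 = -28/9*(-24) = 224/3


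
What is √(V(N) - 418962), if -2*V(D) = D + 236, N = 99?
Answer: I*√1676518/2 ≈ 647.4*I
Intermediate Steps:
V(D) = -118 - D/2 (V(D) = -(D + 236)/2 = -(236 + D)/2 = -118 - D/2)
√(V(N) - 418962) = √((-118 - ½*99) - 418962) = √((-118 - 99/2) - 418962) = √(-335/2 - 418962) = √(-838259/2) = I*√1676518/2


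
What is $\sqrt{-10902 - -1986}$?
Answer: $2 i \sqrt{2229} \approx 94.425 i$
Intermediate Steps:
$\sqrt{-10902 - -1986} = \sqrt{-10902 + \left(-28 + 2014\right)} = \sqrt{-10902 + 1986} = \sqrt{-8916} = 2 i \sqrt{2229}$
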